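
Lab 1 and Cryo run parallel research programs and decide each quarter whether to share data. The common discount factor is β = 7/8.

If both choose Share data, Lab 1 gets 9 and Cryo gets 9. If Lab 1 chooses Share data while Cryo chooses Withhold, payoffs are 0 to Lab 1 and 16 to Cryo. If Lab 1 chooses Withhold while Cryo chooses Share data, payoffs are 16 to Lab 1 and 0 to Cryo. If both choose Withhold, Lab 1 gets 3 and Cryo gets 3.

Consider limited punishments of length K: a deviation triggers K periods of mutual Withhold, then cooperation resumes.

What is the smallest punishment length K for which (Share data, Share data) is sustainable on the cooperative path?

2

IC: β(1−β^K)/(1−β) ≥ (16−9)/(9−3) = 7/6.
With β = 7/8: need 1 − β^K ≥ 7/6·(1−7/8)/(7/8), i.e. β^K ≤ 0.8333.
Since (7/8)^1 = 0.8750 and (7/8)^2 = 0.7656, the smallest such K is 2.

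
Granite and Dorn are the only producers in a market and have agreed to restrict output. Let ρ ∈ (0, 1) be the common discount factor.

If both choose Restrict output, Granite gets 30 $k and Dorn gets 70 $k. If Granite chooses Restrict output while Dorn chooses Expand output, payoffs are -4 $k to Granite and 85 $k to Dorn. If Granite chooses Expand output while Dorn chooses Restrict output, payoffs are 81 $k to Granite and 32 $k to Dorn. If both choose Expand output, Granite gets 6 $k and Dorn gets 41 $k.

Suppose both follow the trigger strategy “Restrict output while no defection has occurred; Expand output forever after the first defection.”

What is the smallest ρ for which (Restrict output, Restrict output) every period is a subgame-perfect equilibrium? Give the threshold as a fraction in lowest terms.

Granite's threshold: (81−30)/(81−6) = 17/25.
Dorn's threshold: (85−70)/(85−41) = 15/44.
17/25 > 15/44, so Granite binds and ρ* = 17/25.

17/25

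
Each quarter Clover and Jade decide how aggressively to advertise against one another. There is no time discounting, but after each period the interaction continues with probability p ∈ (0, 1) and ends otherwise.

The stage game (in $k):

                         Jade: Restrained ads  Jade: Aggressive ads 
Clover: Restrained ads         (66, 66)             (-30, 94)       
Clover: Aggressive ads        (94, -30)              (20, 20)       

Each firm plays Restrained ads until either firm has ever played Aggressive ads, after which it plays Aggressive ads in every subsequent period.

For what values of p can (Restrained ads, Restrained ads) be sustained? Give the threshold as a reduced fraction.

Expected cooperation value is 66 + p·66 + p²·66 + … = 66/(1−p); deviation gives 94 + p·20/(1−p).
66 ≥ 94(1−p) + 20p ⇒ 74p ≥ 28 ⇒ p ≥ 28/74 = 14/37.

14/37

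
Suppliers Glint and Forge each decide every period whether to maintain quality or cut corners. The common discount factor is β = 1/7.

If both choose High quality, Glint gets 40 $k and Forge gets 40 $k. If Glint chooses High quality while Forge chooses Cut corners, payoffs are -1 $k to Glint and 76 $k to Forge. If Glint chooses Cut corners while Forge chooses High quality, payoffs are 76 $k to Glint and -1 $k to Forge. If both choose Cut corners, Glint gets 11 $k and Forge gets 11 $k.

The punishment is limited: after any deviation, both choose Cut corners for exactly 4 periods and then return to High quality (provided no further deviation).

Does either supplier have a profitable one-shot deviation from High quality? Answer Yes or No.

IC: β+…+β^4 ≥ (76−40)/(40−11) = 36/29.
At β = 1/7: partial sum = 0.1666 < 1.2414. Cooperation not sustainable.

Yes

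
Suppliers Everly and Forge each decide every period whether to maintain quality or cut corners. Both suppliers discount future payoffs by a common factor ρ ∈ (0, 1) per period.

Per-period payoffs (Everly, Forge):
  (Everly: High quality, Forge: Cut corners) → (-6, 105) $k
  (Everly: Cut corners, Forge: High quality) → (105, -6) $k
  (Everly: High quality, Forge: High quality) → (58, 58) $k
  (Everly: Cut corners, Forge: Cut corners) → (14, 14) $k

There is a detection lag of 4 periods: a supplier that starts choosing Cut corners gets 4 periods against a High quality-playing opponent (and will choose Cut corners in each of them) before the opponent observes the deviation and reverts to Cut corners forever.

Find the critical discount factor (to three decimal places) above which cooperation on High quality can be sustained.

Deviating for the 4 undetected periods gains 105−58 = 47 per period over cooperation, then loses 58−14 = 44 per period forever once punishment starts.
Gain: 47(1 + ρ + … + ρ^3); loss: 44·ρ^4/(1−ρ).
No profitable deviation ⇔ 47(1−ρ^4) ≤ 44·ρ^4, i.e. ρ^4 ≥ 47/(47+44) = 47/91.
Hence ρ ≥ (47/91)^(1/4) ≈ 0.848.

0.848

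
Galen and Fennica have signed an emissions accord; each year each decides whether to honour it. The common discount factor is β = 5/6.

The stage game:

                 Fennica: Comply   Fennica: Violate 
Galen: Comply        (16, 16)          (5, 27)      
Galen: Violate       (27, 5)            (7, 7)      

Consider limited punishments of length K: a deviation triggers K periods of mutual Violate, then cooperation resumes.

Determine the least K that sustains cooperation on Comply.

Need Σ_{k=1}^{K} β^k ≥ (27−16)/(16−7) = 1.2222 at β = 5/6.
At K = 1 the sum is 0.8333 < 1.2222; at K = 2 it is 1.5278 ≥ 1.2222.
So the minimum punishment length is K = 2.

2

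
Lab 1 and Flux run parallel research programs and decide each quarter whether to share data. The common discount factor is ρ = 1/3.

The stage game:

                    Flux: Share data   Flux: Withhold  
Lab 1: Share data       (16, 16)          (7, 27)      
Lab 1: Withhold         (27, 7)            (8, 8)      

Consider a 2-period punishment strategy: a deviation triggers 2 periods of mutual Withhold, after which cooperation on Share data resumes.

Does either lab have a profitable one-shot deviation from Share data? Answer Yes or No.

IC: ρ+…+ρ^2 ≥ (27−16)/(16−8) = 11/8.
At ρ = 1/3: partial sum = 0.4444 < 1.3750. Cooperation not sustainable.

Yes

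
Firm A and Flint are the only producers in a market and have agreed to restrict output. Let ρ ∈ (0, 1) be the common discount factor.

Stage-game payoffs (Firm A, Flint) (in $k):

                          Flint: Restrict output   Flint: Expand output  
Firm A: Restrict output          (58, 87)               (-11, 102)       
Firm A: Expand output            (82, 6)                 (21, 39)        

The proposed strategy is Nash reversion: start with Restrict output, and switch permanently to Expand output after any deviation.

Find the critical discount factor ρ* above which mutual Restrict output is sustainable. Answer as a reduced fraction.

For Firm A: deviation gain 82−58 = 24, per-period punishment loss 58−21 = 37. IC gives ρ ≥ 24/61.
For Flint: gain 15, loss 48 per period, so ρ ≥ 15/63 = 5/21.
The tighter constraint is Firm A's, so cooperation needs ρ ≥ 24/61.

24/61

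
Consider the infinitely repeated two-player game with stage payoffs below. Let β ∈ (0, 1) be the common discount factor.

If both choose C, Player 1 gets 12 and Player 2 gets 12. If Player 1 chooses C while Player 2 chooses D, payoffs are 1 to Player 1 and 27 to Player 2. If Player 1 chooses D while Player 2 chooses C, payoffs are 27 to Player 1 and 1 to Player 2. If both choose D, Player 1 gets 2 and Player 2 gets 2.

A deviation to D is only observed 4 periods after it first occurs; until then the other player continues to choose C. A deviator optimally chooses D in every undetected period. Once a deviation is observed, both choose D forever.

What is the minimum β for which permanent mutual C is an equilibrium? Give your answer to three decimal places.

The best deviation is to choose D for all 4 undetected periods, earning 27 each, then 2 forever once detected.
Deviation value: 27(1−β^4)/(1−β) + 2β^4/(1−β); cooperation value: 12/(1−β).
IC: 12 ≥ 27(1−β^4) + 2β^4 = 27 − 25β^4.
So β^4 ≥ 15/25 = 3/5, giving β ≥ (3/5)^(1/4) ≈ 0.880.

0.880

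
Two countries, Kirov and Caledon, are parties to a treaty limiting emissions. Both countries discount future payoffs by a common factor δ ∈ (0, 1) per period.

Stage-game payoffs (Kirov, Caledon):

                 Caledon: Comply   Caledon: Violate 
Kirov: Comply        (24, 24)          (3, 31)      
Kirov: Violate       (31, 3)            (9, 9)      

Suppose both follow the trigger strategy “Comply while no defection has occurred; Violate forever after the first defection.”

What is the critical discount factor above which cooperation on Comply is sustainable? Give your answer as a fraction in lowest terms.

Under grim trigger the critical discount factor is (T−C)/(T−P) with T = 31, C = 24, P = 9.
δ* = (31−24)/(31−9) = 7/22.

7/22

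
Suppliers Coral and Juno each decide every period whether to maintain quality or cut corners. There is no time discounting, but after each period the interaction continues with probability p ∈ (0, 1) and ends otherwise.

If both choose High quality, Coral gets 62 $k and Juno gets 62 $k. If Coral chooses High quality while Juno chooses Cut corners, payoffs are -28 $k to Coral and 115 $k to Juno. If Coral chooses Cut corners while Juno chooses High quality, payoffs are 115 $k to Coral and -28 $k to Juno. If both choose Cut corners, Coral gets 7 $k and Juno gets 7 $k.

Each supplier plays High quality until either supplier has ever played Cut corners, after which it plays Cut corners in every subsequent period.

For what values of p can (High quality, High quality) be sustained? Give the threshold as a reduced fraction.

53/108

With no time discounting, the continuation probability p plays the role of the discount factor.
Grim-trigger IC: 62/(1−p) ≥ 115 + 7p/(1−p) ⇒ p ≥ (115−62)/(115−7) = 53/108.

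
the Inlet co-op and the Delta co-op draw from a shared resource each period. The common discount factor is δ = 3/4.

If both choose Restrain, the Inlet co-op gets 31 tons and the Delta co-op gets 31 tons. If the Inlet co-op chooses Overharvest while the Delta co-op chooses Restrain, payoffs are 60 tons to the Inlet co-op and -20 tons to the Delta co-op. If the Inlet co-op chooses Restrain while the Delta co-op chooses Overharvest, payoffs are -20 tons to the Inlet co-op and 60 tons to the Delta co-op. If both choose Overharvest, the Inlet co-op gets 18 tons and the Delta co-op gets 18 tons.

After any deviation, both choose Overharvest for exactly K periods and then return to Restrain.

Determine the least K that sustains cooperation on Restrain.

5

IC: δ(1−δ^K)/(1−δ) ≥ (60−31)/(31−18) = 29/13.
With δ = 3/4: need 1 − δ^K ≥ 29/13·(1−3/4)/(3/4), i.e. δ^K ≤ 0.2564.
Since (3/4)^4 = 0.3164 and (3/4)^5 = 0.2373, the smallest such K is 5.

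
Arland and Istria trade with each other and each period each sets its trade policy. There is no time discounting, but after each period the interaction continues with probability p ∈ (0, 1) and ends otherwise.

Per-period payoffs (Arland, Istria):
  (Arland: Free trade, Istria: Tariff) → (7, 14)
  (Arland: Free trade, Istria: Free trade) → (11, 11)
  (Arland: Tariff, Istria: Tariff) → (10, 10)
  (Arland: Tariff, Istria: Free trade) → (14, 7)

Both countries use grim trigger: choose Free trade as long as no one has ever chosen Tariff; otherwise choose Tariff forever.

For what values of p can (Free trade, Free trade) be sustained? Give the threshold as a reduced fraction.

With no time discounting, the continuation probability p plays the role of the discount factor.
Grim-trigger IC: 11/(1−p) ≥ 14 + 10p/(1−p) ⇒ p ≥ (14−11)/(14−10) = 3/4.

3/4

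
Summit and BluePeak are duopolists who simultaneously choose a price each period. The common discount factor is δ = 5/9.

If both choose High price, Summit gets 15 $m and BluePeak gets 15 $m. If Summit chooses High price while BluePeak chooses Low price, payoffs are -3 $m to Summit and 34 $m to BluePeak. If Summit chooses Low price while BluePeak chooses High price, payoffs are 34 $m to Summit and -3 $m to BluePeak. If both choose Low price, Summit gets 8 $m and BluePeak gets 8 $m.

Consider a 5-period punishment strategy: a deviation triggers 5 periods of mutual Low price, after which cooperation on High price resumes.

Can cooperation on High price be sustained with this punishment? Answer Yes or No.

No

IC: δ+…+δ^5 ≥ (34−15)/(15−8) = 19/7.
At δ = 5/9: partial sum = 1.1838 < 2.7143. Cooperation not sustainable.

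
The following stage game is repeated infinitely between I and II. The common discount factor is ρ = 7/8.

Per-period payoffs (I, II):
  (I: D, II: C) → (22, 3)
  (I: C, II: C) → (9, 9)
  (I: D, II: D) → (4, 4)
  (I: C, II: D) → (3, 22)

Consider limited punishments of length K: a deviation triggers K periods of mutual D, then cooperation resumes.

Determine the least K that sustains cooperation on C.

No profitable deviation requires (9−4)(ρ+…+ρ^K) ≥ 22−9, i.e. ρ+…+ρ^K ≥ 13/5 ≈ 2.6000.
With ρ = 7/8, the partial sums are K=1: 0.8750, K=2: 1.6406, K=3: 2.3105, K=4: 2.8967.
K = 4 is the first length at which the sum reaches 2.6000.

4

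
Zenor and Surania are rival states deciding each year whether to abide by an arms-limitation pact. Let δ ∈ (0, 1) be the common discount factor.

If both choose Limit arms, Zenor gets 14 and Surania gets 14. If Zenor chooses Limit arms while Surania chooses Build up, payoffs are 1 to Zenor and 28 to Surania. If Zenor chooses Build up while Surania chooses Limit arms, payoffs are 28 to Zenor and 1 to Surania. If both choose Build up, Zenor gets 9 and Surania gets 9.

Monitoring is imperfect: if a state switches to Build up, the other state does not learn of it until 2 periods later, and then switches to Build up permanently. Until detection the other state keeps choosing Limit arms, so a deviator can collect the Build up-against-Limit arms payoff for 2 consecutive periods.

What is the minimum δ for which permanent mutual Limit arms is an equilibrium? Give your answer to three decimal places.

A deviator earns 28 for 2 periods, then 9 forever; cooperating earns 14 forever. Multiplying the IC by (1−δ):
14 ≥ 28(1−δ^2) + 9δ^2, so 19·δ^2 ≥ 14 and δ^2 ≥ 14/19.
δ ≥ (14/19)^(1/2) ≈ 0.858.

0.858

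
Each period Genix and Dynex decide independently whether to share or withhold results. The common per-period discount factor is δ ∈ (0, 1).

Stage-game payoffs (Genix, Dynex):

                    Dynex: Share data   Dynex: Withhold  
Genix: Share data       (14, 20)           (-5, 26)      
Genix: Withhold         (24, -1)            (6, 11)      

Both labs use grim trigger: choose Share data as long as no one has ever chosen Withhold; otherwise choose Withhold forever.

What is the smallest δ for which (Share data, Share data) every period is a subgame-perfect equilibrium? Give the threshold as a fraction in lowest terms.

Genix's threshold: (24−14)/(24−6) = 5/9.
Dynex's threshold: (26−20)/(26−11) = 2/5.
5/9 > 2/5, so Genix binds and δ* = 5/9.

5/9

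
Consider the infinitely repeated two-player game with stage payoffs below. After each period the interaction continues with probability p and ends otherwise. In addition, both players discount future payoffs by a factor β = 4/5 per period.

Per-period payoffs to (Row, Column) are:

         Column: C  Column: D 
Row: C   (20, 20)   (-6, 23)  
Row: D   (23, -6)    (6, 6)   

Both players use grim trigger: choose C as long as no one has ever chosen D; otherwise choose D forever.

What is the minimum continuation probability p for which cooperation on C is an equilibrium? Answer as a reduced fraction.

With continuation probability p and discount β, the effective per-period discount factor is βp.
Grim-trigger IC: βp ≥ (23−20)/(23−6) = 3/17.
So p ≥ (3/17)/(4/5) = 15/68.

15/68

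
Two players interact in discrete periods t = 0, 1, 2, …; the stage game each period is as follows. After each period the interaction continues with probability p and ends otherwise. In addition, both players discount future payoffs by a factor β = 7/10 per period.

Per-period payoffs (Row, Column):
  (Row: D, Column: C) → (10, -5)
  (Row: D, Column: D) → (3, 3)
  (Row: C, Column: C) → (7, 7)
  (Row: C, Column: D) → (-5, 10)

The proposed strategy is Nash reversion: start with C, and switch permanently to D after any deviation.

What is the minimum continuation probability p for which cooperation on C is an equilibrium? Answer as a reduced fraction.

Expected continuation weight on next period's payoff is β·p = 7/10·p, which plays the role of the discount factor.
Cooperation requires 7/10·p ≥ (10−7)/(10−3) = 3/7, hence p ≥ 30/49.

30/49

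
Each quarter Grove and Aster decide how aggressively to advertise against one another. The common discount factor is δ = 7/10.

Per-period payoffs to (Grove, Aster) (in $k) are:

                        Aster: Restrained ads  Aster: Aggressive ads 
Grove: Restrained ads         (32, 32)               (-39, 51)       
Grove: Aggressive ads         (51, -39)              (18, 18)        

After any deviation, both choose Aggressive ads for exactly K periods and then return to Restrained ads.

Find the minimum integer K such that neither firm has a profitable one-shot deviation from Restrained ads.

3

Need Σ_{k=1}^{K} δ^k ≥ (51−32)/(32−18) = 1.3571 at δ = 7/10.
At K = 2 the sum is 1.1900 < 1.3571; at K = 3 it is 1.5330 ≥ 1.3571.
So the minimum punishment length is K = 3.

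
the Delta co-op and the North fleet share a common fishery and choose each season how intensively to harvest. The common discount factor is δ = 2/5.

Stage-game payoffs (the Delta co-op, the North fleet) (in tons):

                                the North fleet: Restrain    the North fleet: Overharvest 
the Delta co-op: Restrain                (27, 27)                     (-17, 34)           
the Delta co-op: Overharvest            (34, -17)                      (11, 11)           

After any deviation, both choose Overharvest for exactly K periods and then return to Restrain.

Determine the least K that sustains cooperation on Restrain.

2

Need Σ_{k=1}^{K} δ^k ≥ (34−27)/(27−11) = 0.4375 at δ = 2/5.
At K = 1 the sum is 0.4000 < 0.4375; at K = 2 it is 0.5600 ≥ 0.4375.
So the minimum punishment length is K = 2.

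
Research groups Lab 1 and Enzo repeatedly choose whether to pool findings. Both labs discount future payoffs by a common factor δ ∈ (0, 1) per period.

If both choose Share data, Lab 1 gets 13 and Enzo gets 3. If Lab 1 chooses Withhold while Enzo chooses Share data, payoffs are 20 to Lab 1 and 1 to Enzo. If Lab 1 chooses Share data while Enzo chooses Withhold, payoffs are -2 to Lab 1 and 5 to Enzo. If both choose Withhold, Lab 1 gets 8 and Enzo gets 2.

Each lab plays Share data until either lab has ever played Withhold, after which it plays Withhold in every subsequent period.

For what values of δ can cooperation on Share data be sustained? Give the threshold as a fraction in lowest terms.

For Lab 1: deviation gain 20−13 = 7, per-period punishment loss 13−8 = 5. IC gives δ ≥ 7/12.
For Enzo: gain 2, loss 1 per period, so δ ≥ 2/3.
The tighter constraint is Enzo's, so cooperation needs δ ≥ 2/3.

2/3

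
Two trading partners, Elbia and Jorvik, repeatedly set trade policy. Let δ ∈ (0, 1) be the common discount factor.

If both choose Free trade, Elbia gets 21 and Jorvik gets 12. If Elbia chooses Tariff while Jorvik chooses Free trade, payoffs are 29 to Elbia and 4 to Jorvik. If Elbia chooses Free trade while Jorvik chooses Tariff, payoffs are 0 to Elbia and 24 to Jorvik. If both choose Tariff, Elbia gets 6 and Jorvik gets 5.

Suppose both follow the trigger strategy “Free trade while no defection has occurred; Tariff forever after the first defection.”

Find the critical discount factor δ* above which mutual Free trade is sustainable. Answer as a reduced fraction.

12/19

Elbia: cooperation gives 21 each period; deviation gives 29 once then 6 forever.
  21/(1−δ) ≥ 29 + 6δ/(1−δ) ⇒ δ ≥ 8/23.
Jorvik: cooperation gives 12 each period; deviation gives 24 once then 5 forever.
  δ ≥ 12/19.
Both must hold, so the binding constraint is Jorvik's: δ ≥ 12/19.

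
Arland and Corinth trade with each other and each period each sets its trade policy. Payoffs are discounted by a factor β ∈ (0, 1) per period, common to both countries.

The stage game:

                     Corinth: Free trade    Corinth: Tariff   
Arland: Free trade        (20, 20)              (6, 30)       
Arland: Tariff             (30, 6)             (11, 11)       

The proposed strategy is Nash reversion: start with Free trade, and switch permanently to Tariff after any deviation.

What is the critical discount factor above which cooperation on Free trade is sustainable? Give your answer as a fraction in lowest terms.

10/19

20/(1−β) ≥ 30 + 11β/(1−β)
20 ≥ 30 − 19β
β ≥ 10/19.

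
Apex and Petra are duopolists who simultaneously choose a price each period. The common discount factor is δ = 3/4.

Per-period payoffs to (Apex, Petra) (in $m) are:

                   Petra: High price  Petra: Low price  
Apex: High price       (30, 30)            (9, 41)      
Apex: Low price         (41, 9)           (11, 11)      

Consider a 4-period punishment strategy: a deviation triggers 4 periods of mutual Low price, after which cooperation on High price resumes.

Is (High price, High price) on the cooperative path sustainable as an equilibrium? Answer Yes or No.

A one-shot deviation gives 41 now, then 11 for 4 periods, then back to 30.
Gain from deviating: (41−30) today; loss: (30−11) in each of the next 4 periods.
No-deviation condition: (30−11)(δ+…+δ^4) ≥ 41−30, i.e. δ+…+δ^4 ≥ 11/19.
At δ = 3/4: δ+…+δ^4 = 2.0508 ≥ 0.5789.
So cooperation is sustainable.

Yes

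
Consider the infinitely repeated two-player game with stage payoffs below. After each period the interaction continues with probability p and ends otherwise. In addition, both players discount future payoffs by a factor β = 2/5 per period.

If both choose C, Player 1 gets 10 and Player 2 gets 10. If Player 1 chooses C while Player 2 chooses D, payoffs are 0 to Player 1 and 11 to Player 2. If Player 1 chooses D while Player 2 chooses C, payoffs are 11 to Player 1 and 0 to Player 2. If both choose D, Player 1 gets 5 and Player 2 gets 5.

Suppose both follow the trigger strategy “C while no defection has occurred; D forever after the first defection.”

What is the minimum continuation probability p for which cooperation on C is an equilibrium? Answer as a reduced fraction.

5/12

Expected continuation weight on next period's payoff is β·p = 2/5·p, which plays the role of the discount factor.
Cooperation requires 2/5·p ≥ (11−10)/(11−5) = 1/6, hence p ≥ 5/12.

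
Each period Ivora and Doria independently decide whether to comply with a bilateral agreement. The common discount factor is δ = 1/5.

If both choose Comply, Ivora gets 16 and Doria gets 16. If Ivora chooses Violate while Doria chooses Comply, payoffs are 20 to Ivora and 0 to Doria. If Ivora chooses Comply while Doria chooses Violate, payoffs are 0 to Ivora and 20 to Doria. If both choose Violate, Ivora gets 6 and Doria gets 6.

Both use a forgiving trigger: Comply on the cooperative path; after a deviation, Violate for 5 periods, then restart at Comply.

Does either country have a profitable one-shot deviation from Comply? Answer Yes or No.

Yes

A one-shot deviation gives 20 now, then 6 for 5 periods, then back to 16.
Gain from deviating: (20−16) today; loss: (16−6) in each of the next 5 periods.
No-deviation condition: (16−6)(δ+…+δ^5) ≥ 20−16, i.e. δ+…+δ^5 ≥ 2/5.
At δ = 1/5: δ+…+δ^5 = 0.2499 < 0.4000.
So cooperation is not sustainable.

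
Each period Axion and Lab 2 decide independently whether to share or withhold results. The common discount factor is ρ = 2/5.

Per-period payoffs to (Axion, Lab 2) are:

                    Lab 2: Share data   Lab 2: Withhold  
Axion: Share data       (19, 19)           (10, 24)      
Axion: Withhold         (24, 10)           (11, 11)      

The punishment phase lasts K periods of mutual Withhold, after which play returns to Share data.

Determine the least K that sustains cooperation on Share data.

4

Need Σ_{k=1}^{K} ρ^k ≥ (24−19)/(19−11) = 0.6250 at ρ = 2/5.
At K = 3 the sum is 0.6240 < 0.6250; at K = 4 it is 0.6496 ≥ 0.6250.
So the minimum punishment length is K = 4.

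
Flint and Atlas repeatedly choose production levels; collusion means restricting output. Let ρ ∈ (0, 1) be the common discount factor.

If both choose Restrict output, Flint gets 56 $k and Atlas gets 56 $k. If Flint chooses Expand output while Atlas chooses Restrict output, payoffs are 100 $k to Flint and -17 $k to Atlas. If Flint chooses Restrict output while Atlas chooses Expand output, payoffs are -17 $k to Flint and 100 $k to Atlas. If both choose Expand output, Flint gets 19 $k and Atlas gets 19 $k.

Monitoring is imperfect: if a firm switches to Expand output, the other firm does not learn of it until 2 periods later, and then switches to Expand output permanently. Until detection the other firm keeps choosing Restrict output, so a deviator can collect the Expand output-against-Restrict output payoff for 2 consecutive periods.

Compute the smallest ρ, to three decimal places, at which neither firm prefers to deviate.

A deviator earns 100 for 2 periods, then 19 forever; cooperating earns 56 forever. Multiplying the IC by (1−ρ):
56 ≥ 100(1−ρ^2) + 19ρ^2, so 81·ρ^2 ≥ 44 and ρ^2 ≥ 44/81.
ρ ≥ (44/81)^(1/2) ≈ 0.737.

0.737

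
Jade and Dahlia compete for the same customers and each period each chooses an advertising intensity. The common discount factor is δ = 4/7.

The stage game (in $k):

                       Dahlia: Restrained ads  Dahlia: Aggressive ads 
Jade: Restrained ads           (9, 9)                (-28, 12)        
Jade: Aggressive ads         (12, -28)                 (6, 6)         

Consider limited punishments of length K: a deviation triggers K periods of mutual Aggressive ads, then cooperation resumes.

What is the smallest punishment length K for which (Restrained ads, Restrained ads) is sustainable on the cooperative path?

3

IC: δ(1−δ^K)/(1−δ) ≥ (12−9)/(9−6) = 1.
With δ = 4/7: need 1 − δ^K ≥ 1·(1−4/7)/(4/7), i.e. δ^K ≤ 0.2500.
Since (4/7)^2 = 0.3265 and (4/7)^3 = 0.1866, the smallest such K is 3.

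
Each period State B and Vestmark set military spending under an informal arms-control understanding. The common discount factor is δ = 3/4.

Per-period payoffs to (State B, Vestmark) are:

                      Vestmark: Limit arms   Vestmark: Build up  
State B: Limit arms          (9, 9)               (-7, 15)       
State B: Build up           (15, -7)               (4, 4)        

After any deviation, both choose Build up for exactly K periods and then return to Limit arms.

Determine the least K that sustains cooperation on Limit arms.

No profitable deviation requires (9−4)(δ+…+δ^K) ≥ 15−9, i.e. δ+…+δ^K ≥ 6/5 ≈ 1.2000.
With δ = 3/4, the partial sums are K=1: 0.7500, K=2: 1.3125.
K = 2 is the first length at which the sum reaches 1.2000.

2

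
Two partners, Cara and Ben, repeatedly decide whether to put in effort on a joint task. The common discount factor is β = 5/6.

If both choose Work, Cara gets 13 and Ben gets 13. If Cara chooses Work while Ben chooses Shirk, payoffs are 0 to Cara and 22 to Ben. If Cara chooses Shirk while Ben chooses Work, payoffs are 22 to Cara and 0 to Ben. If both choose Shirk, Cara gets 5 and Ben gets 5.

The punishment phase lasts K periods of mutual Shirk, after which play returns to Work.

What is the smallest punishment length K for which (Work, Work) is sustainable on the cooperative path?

2

No profitable deviation requires (13−5)(β+…+β^K) ≥ 22−13, i.e. β+…+β^K ≥ 9/8 ≈ 1.1250.
With β = 5/6, the partial sums are K=1: 0.8333, K=2: 1.5278.
K = 2 is the first length at which the sum reaches 1.1250.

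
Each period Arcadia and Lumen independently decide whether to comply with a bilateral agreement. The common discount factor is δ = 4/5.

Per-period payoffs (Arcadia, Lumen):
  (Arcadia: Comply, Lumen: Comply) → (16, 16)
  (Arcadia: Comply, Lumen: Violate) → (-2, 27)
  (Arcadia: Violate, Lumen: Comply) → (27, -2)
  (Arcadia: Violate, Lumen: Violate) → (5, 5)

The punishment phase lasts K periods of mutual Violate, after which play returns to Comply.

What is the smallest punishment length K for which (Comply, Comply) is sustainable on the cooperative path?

No profitable deviation requires (16−5)(δ+…+δ^K) ≥ 27−16, i.e. δ+…+δ^K ≥ 1 ≈ 1.0000.
With δ = 4/5, the partial sums are K=1: 0.8000, K=2: 1.4400.
K = 2 is the first length at which the sum reaches 1.0000.

2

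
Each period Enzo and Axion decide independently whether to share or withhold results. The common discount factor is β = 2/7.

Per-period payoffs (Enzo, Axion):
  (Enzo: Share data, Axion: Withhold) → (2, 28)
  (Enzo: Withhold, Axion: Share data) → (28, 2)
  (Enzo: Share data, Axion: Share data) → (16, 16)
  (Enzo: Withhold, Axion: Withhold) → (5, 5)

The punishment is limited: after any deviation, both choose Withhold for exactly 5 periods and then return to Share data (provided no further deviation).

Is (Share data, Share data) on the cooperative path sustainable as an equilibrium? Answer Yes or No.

No

A one-shot deviation gives 28 now, then 5 for 5 periods, then back to 16.
Gain from deviating: (28−16) today; loss: (16−5) in each of the next 5 periods.
No-deviation condition: (16−5)(β+…+β^5) ≥ 28−16, i.e. β+…+β^5 ≥ 12/11.
At β = 2/7: β+…+β^5 = 0.3992 < 1.0909.
So cooperation is not sustainable.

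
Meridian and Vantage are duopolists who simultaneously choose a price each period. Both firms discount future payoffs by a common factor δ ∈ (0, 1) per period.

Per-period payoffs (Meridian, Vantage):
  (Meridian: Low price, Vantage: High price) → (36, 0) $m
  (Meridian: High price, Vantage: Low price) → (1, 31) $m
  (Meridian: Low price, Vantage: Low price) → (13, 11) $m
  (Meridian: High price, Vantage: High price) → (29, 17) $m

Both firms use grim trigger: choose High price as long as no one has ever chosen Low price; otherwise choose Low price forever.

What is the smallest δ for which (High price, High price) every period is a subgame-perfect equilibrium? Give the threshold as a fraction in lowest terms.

7/10

Meridian's threshold: (36−29)/(36−13) = 7/23.
Vantage's threshold: (31−17)/(31−11) = 7/10.
7/23 < 7/10, so Vantage binds and δ* = 7/10.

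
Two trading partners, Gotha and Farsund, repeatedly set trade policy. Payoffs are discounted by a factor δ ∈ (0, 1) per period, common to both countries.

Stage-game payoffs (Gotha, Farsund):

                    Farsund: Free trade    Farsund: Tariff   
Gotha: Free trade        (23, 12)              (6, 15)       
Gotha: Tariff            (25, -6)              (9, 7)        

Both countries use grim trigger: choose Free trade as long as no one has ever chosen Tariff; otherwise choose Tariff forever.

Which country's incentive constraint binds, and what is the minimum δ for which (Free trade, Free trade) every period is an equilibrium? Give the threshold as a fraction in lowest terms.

Farsund; δ ≥ 3/8

Gotha's threshold: (25−23)/(25−9) = 1/8.
Farsund's threshold: (15−12)/(15−7) = 3/8.
1/8 < 3/8, so Farsund binds and δ* = 3/8.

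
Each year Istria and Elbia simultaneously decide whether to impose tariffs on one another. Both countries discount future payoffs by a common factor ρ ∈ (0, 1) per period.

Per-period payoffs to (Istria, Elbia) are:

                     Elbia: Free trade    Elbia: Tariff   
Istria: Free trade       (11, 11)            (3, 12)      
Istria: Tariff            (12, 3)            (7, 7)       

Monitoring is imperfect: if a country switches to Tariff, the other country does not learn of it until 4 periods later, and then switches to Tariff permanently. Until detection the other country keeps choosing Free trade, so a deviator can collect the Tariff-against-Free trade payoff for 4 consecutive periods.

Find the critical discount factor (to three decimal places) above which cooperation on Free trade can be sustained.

Deviating for the 4 undetected periods gains 12−11 = 1 per period over cooperation, then loses 11−7 = 4 per period forever once punishment starts.
Gain: 1(1 + ρ + … + ρ^3); loss: 4·ρ^4/(1−ρ).
No profitable deviation ⇔ 1(1−ρ^4) ≤ 4·ρ^4, i.e. ρ^4 ≥ 1/(1+4) = 1/5.
Hence ρ ≥ (1/5)^(1/4) ≈ 0.669.

0.669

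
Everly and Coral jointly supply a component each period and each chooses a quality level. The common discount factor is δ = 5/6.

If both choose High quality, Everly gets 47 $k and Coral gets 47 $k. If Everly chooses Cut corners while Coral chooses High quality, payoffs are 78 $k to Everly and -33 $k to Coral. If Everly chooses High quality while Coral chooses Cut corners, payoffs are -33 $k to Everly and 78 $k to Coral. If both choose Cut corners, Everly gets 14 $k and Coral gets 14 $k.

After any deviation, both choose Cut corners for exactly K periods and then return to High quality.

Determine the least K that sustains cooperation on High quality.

2

IC: δ(1−δ^K)/(1−δ) ≥ (78−47)/(47−14) = 31/33.
With δ = 5/6: need 1 − δ^K ≥ 31/33·(1−5/6)/(5/6), i.e. δ^K ≤ 0.8121.
Since (5/6)^1 = 0.8333 and (5/6)^2 = 0.6944, the smallest such K is 2.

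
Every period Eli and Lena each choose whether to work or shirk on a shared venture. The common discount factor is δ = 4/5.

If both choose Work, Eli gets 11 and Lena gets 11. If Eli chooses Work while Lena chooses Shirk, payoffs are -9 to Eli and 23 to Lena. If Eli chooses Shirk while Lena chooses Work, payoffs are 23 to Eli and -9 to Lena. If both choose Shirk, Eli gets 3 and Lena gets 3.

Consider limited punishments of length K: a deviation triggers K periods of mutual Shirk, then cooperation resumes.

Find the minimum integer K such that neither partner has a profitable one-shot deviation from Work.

Need Σ_{k=1}^{K} δ^k ≥ (23−11)/(11−3) = 1.5000 at δ = 4/5.
At K = 2 the sum is 1.4400 < 1.5000; at K = 3 it is 1.9520 ≥ 1.5000.
So the minimum punishment length is K = 3.

3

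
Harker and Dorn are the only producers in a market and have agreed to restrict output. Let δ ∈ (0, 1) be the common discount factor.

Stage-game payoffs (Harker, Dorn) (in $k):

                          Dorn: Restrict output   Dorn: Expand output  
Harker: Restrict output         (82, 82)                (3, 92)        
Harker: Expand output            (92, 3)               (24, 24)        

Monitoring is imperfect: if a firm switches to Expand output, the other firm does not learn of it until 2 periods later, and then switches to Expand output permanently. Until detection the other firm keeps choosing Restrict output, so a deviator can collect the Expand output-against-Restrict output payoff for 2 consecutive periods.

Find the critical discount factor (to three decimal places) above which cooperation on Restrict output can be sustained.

A deviator earns 92 for 2 periods, then 24 forever; cooperating earns 82 forever. Multiplying the IC by (1−δ):
82 ≥ 92(1−δ^2) + 24δ^2, so 68·δ^2 ≥ 10 and δ^2 ≥ 5/34.
δ ≥ (5/34)^(1/2) ≈ 0.383.

0.383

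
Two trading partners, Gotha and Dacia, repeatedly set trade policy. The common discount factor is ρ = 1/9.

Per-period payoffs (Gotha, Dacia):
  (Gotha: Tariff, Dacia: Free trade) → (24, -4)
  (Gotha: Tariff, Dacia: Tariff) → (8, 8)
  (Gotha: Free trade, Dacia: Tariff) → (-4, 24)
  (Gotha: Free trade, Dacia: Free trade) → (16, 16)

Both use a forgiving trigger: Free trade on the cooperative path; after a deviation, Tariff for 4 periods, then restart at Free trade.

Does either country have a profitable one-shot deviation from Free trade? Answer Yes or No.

Comparing payoff streams over the 5 periods until play realigns: cooperate → 16(1+ρ+…+ρ^4); deviate → 24 + 8(ρ+…+ρ^4).
Cooperation is sustained iff (16−8)(ρ+…+ρ^4) ≥ 24−16.
ρ+…+ρ^4 = 1/9·(1−(1/9)^4)/(1−1/9) = 0.1250, and (24−16)/(16−8) = 1.0000.
0.1250 < 1.0000, so cooperation is not sustainable.

Yes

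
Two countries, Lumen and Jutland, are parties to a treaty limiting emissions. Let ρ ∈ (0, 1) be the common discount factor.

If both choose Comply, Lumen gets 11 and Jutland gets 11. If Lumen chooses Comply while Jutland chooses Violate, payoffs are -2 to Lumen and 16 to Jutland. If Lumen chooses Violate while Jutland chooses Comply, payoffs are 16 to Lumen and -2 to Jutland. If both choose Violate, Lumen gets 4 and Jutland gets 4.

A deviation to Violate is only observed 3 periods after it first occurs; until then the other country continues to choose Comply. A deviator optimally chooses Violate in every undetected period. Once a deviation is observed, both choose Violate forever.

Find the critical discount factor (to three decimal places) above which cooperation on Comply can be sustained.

0.747

A deviator earns 16 for 3 periods, then 4 forever; cooperating earns 11 forever. Multiplying the IC by (1−ρ):
11 ≥ 16(1−ρ^3) + 4ρ^3, so 12·ρ^3 ≥ 5 and ρ^3 ≥ 5/12.
ρ ≥ (5/12)^(1/3) ≈ 0.747.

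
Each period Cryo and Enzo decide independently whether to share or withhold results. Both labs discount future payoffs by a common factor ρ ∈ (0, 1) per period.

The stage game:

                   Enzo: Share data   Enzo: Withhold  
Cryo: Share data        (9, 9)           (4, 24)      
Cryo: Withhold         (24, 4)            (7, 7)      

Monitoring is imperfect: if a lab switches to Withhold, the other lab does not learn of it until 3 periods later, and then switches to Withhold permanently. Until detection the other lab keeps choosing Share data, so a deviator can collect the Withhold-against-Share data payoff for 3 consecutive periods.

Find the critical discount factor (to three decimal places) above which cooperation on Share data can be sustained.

The best deviation is to choose Withhold for all 3 undetected periods, earning 24 each, then 7 forever once detected.
Deviation value: 24(1−ρ^3)/(1−ρ) + 7ρ^3/(1−ρ); cooperation value: 9/(1−ρ).
IC: 9 ≥ 24(1−ρ^3) + 7ρ^3 = 24 − 17ρ^3.
So ρ^3 ≥ 15/17, giving ρ ≥ (15/17)^(1/3) ≈ 0.959.

0.959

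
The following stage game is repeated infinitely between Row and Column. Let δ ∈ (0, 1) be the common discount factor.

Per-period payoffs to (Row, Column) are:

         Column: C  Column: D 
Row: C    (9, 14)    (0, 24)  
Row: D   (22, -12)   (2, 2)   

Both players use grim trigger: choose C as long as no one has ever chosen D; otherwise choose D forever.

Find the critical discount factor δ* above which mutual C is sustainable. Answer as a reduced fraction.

Row: cooperation gives 9 each period; deviation gives 22 once then 2 forever.
  9/(1−δ) ≥ 22 + 2δ/(1−δ) ⇒ δ ≥ 13/20.
Column: cooperation gives 14 each period; deviation gives 24 once then 2 forever.
  δ ≥ 10/22 = 5/11.
Both must hold, so the binding constraint is Row's: δ ≥ 13/20.

13/20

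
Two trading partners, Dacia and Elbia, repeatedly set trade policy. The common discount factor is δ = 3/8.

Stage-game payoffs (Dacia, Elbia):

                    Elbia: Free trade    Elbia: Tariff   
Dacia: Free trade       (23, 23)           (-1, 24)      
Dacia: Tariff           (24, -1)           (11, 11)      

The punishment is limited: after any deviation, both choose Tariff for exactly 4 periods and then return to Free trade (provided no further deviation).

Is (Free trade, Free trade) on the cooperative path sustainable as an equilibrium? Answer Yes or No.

Yes

IC: δ+…+δ^4 ≥ (24−23)/(23−11) = 1/12.
At δ = 3/8: partial sum = 0.5881 ≥ 0.0833. Cooperation sustainable.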